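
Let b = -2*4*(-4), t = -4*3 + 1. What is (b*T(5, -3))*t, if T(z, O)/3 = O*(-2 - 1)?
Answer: -9504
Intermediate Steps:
T(z, O) = -9*O (T(z, O) = 3*(O*(-2 - 1)) = 3*(O*(-3)) = 3*(-3*O) = -9*O)
t = -11 (t = -12 + 1 = -11)
b = 32 (b = -8*(-4) = 32)
(b*T(5, -3))*t = (32*(-9*(-3)))*(-11) = (32*27)*(-11) = 864*(-11) = -9504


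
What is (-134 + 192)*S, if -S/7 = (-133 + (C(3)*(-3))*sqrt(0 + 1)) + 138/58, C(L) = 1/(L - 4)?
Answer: 51814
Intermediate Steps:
C(L) = 1/(-4 + L)
S = 25907/29 (S = -7*((-133 + (-3/(-4 + 3))*sqrt(0 + 1)) + 138/58) = -7*((-133 + (-3/(-1))*sqrt(1)) + 138*(1/58)) = -7*((-133 - 1*(-3)*1) + 69/29) = -7*((-133 + 3*1) + 69/29) = -7*((-133 + 3) + 69/29) = -7*(-130 + 69/29) = -7*(-3701/29) = 25907/29 ≈ 893.34)
(-134 + 192)*S = (-134 + 192)*(25907/29) = 58*(25907/29) = 51814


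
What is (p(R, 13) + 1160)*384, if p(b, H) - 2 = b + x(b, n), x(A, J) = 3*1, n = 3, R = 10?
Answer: 451200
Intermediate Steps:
x(A, J) = 3
p(b, H) = 5 + b (p(b, H) = 2 + (b + 3) = 2 + (3 + b) = 5 + b)
(p(R, 13) + 1160)*384 = ((5 + 10) + 1160)*384 = (15 + 1160)*384 = 1175*384 = 451200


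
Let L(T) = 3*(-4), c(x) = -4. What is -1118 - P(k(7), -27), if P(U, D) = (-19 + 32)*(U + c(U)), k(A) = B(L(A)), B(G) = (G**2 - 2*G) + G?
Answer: -3094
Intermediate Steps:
L(T) = -12
B(G) = G**2 - G
k(A) = 156 (k(A) = -12*(-1 - 12) = -12*(-13) = 156)
P(U, D) = -52 + 13*U (P(U, D) = (-19 + 32)*(U - 4) = 13*(-4 + U) = -52 + 13*U)
-1118 - P(k(7), -27) = -1118 - (-52 + 13*156) = -1118 - (-52 + 2028) = -1118 - 1*1976 = -1118 - 1976 = -3094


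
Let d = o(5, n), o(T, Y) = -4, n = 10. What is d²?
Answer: 16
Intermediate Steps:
d = -4
d² = (-4)² = 16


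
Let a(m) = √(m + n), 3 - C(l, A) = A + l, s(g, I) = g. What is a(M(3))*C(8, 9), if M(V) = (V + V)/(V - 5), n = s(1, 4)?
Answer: -14*I*√2 ≈ -19.799*I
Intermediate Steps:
n = 1
C(l, A) = 3 - A - l (C(l, A) = 3 - (A + l) = 3 + (-A - l) = 3 - A - l)
M(V) = 2*V/(-5 + V) (M(V) = (2*V)/(-5 + V) = 2*V/(-5 + V))
a(m) = √(1 + m) (a(m) = √(m + 1) = √(1 + m))
a(M(3))*C(8, 9) = √(1 + 2*3/(-5 + 3))*(3 - 1*9 - 1*8) = √(1 + 2*3/(-2))*(3 - 9 - 8) = √(1 + 2*3*(-½))*(-14) = √(1 - 3)*(-14) = √(-2)*(-14) = (I*√2)*(-14) = -14*I*√2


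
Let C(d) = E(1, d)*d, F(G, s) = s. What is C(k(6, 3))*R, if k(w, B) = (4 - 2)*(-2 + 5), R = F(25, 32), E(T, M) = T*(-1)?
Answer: -192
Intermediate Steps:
E(T, M) = -T
R = 32
k(w, B) = 6 (k(w, B) = 2*3 = 6)
C(d) = -d (C(d) = (-1*1)*d = -d)
C(k(6, 3))*R = -1*6*32 = -6*32 = -192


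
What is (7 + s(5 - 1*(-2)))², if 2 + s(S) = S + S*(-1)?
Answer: 25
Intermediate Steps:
s(S) = -2 (s(S) = -2 + (S + S*(-1)) = -2 + (S - S) = -2 + 0 = -2)
(7 + s(5 - 1*(-2)))² = (7 - 2)² = 5² = 25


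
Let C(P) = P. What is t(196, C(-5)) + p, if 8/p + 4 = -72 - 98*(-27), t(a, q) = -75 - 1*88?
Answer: -209451/1285 ≈ -163.00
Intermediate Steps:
t(a, q) = -163 (t(a, q) = -75 - 88 = -163)
p = 4/1285 (p = 8/(-4 + (-72 - 98*(-27))) = 8/(-4 + (-72 + 2646)) = 8/(-4 + 2574) = 8/2570 = 8*(1/2570) = 4/1285 ≈ 0.0031128)
t(196, C(-5)) + p = -163 + 4/1285 = -209451/1285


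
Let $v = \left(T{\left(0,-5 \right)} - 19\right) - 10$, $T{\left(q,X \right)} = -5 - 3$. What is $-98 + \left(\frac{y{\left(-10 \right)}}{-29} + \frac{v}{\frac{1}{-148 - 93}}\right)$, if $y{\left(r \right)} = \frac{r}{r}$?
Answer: $\frac{255750}{29} \approx 8819.0$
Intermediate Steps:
$y{\left(r \right)} = 1$
$T{\left(q,X \right)} = -8$ ($T{\left(q,X \right)} = -5 - 3 = -8$)
$v = -37$ ($v = \left(-8 - 19\right) - 10 = -27 - 10 = -37$)
$-98 + \left(\frac{y{\left(-10 \right)}}{-29} + \frac{v}{\frac{1}{-148 - 93}}\right) = -98 + \left(1 \frac{1}{-29} - \frac{37}{\frac{1}{-148 - 93}}\right) = -98 - \left(\frac{1}{29} + \frac{37}{\frac{1}{-241}}\right) = -98 - \left(\frac{1}{29} + \frac{37}{- \frac{1}{241}}\right) = -98 - - \frac{258592}{29} = -98 + \left(- \frac{1}{29} + 8917\right) = -98 + \frac{258592}{29} = \frac{255750}{29}$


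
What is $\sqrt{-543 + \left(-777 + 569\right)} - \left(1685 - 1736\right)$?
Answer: $51 + i \sqrt{751} \approx 51.0 + 27.404 i$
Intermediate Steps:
$\sqrt{-543 + \left(-777 + 569\right)} - \left(1685 - 1736\right) = \sqrt{-543 - 208} - \left(1685 - 1736\right) = \sqrt{-751} - -51 = i \sqrt{751} + 51 = 51 + i \sqrt{751}$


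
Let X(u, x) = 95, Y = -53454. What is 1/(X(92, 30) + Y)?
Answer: -1/53359 ≈ -1.8741e-5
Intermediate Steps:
1/(X(92, 30) + Y) = 1/(95 - 53454) = 1/(-53359) = -1/53359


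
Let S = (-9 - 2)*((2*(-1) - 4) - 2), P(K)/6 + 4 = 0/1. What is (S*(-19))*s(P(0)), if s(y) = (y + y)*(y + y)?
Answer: -3852288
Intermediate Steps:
P(K) = -24 (P(K) = -24 + 6*(0/1) = -24 + 6*(0*1) = -24 + 6*0 = -24 + 0 = -24)
s(y) = 4*y² (s(y) = (2*y)*(2*y) = 4*y²)
S = 88 (S = -11*((-2 - 4) - 2) = -11*(-6 - 2) = -11*(-8) = 88)
(S*(-19))*s(P(0)) = (88*(-19))*(4*(-24)²) = -6688*576 = -1672*2304 = -3852288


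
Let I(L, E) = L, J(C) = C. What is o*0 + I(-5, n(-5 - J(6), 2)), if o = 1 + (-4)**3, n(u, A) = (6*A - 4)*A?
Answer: -5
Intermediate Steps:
n(u, A) = A*(-4 + 6*A) (n(u, A) = (-4 + 6*A)*A = A*(-4 + 6*A))
o = -63 (o = 1 - 64 = -63)
o*0 + I(-5, n(-5 - J(6), 2)) = -63*0 - 5 = 0 - 5 = -5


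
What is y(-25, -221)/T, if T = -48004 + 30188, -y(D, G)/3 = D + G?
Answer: -369/8908 ≈ -0.041423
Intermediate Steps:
y(D, G) = -3*D - 3*G (y(D, G) = -3*(D + G) = -3*D - 3*G)
T = -17816
y(-25, -221)/T = (-3*(-25) - 3*(-221))/(-17816) = (75 + 663)*(-1/17816) = 738*(-1/17816) = -369/8908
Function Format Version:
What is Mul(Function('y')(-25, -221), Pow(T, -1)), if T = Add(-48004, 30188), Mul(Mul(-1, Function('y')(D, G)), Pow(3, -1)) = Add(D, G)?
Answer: Rational(-369, 8908) ≈ -0.041423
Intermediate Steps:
Function('y')(D, G) = Add(Mul(-3, D), Mul(-3, G)) (Function('y')(D, G) = Mul(-3, Add(D, G)) = Add(Mul(-3, D), Mul(-3, G)))
T = -17816
Mul(Function('y')(-25, -221), Pow(T, -1)) = Mul(Add(Mul(-3, -25), Mul(-3, -221)), Pow(-17816, -1)) = Mul(Add(75, 663), Rational(-1, 17816)) = Mul(738, Rational(-1, 17816)) = Rational(-369, 8908)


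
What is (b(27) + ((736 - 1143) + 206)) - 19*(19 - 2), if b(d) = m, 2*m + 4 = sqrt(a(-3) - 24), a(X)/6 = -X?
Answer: -526 + I*sqrt(6)/2 ≈ -526.0 + 1.2247*I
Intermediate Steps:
a(X) = -6*X (a(X) = 6*(-X) = -6*X)
m = -2 + I*sqrt(6)/2 (m = -2 + sqrt(-6*(-3) - 24)/2 = -2 + sqrt(18 - 24)/2 = -2 + sqrt(-6)/2 = -2 + (I*sqrt(6))/2 = -2 + I*sqrt(6)/2 ≈ -2.0 + 1.2247*I)
b(d) = -2 + I*sqrt(6)/2
(b(27) + ((736 - 1143) + 206)) - 19*(19 - 2) = ((-2 + I*sqrt(6)/2) + ((736 - 1143) + 206)) - 19*(19 - 2) = ((-2 + I*sqrt(6)/2) + (-407 + 206)) - 19*17 = ((-2 + I*sqrt(6)/2) - 201) - 323 = (-203 + I*sqrt(6)/2) - 323 = -526 + I*sqrt(6)/2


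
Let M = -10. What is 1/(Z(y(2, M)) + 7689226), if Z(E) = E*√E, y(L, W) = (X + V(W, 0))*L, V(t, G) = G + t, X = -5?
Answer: 3844613/29562098253038 + 15*I*√30/29562098253038 ≈ 1.3005e-7 + 2.7792e-12*I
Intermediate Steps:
y(L, W) = L*(-5 + W) (y(L, W) = (-5 + (0 + W))*L = (-5 + W)*L = L*(-5 + W))
Z(E) = E^(3/2)
1/(Z(y(2, M)) + 7689226) = 1/((2*(-5 - 10))^(3/2) + 7689226) = 1/((2*(-15))^(3/2) + 7689226) = 1/((-30)^(3/2) + 7689226) = 1/(-30*I*√30 + 7689226) = 1/(7689226 - 30*I*√30)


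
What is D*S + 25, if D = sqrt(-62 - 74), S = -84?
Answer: 25 - 168*I*sqrt(34) ≈ 25.0 - 979.6*I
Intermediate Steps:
D = 2*I*sqrt(34) (D = sqrt(-136) = 2*I*sqrt(34) ≈ 11.662*I)
D*S + 25 = (2*I*sqrt(34))*(-84) + 25 = -168*I*sqrt(34) + 25 = 25 - 168*I*sqrt(34)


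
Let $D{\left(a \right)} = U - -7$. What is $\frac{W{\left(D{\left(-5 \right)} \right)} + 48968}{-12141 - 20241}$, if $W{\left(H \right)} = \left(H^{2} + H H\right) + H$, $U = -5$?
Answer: $- \frac{2721}{1799} \approx -1.5125$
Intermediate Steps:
$D{\left(a \right)} = 2$ ($D{\left(a \right)} = -5 - -7 = -5 + 7 = 2$)
$W{\left(H \right)} = H + 2 H^{2}$ ($W{\left(H \right)} = \left(H^{2} + H^{2}\right) + H = 2 H^{2} + H = H + 2 H^{2}$)
$\frac{W{\left(D{\left(-5 \right)} \right)} + 48968}{-12141 - 20241} = \frac{2 \left(1 + 2 \cdot 2\right) + 48968}{-12141 - 20241} = \frac{2 \left(1 + 4\right) + 48968}{-32382} = \left(2 \cdot 5 + 48968\right) \left(- \frac{1}{32382}\right) = \left(10 + 48968\right) \left(- \frac{1}{32382}\right) = 48978 \left(- \frac{1}{32382}\right) = - \frac{2721}{1799}$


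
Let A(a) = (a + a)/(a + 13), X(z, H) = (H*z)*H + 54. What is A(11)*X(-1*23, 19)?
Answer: -90739/12 ≈ -7561.6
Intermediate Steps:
X(z, H) = 54 + z*H² (X(z, H) = z*H² + 54 = 54 + z*H²)
A(a) = 2*a/(13 + a) (A(a) = (2*a)/(13 + a) = 2*a/(13 + a))
A(11)*X(-1*23, 19) = (2*11/(13 + 11))*(54 - 1*23*19²) = (2*11/24)*(54 - 23*361) = (2*11*(1/24))*(54 - 8303) = (11/12)*(-8249) = -90739/12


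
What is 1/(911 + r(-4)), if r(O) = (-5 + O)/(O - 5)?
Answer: 1/912 ≈ 0.0010965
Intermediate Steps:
r(O) = 1 (r(O) = (-5 + O)/(-5 + O) = 1)
1/(911 + r(-4)) = 1/(911 + 1) = 1/912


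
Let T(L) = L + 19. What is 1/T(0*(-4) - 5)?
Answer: 1/14 ≈ 0.071429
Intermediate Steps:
T(L) = 19 + L
1/T(0*(-4) - 5) = 1/(19 + (0*(-4) - 5)) = 1/(19 + (0 - 5)) = 1/(19 - 5) = 1/14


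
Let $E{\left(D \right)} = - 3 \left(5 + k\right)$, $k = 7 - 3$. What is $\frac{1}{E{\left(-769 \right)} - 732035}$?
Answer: $- \frac{1}{732062} \approx -1.366 \cdot 10^{-6}$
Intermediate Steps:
$k = 4$
$E{\left(D \right)} = -27$ ($E{\left(D \right)} = - 3 \left(5 + 4\right) = \left(-3\right) 9 = -27$)
$\frac{1}{E{\left(-769 \right)} - 732035} = \frac{1}{-27 - 732035} = \frac{1}{-732062} = - \frac{1}{732062}$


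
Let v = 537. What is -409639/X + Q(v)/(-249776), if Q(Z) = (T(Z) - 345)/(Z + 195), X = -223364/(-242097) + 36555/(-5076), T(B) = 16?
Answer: 217587397928830061605/3335162705292864 ≈ 65240.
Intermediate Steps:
X = -18241277/2905164 (X = -223364*(-1/242097) + 36555*(-1/5076) = 223364/242097 - 12185/1692 = -18241277/2905164 ≈ -6.2789)
Q(Z) = -329/(195 + Z) (Q(Z) = (16 - 345)/(Z + 195) = -329/(195 + Z))
-409639/X + Q(v)/(-249776) = -409639/(-18241277/2905164) - 329/(195 + 537)/(-249776) = -409639*(-2905164/18241277) - 329/732*(-1/249776) = 1190068475796/18241277 - 329*1/732*(-1/249776) = 1190068475796/18241277 - 329/732*(-1/249776) = 1190068475796/18241277 + 329/182836032 = 217587397928830061605/3335162705292864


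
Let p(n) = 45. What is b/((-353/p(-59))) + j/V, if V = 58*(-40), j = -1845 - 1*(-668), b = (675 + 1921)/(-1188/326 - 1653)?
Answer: 52123410691/73715408560 ≈ 0.70709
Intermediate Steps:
b = -423148/270033 (b = 2596/(-1188*1/326 - 1653) = 2596/(-594/163 - 1653) = 2596/(-270033/163) = 2596*(-163/270033) = -423148/270033 ≈ -1.5670)
j = -1177 (j = -1845 + 668 = -1177)
V = -2320
b/((-353/p(-59))) + j/V = -423148/(270033*((-353/45))) - 1177/(-2320) = -423148/(270033*((-353*1/45))) - 1177*(-1/2320) = -423148/(270033*(-353/45)) + 1177/2320 = -423148/270033*(-45/353) + 1177/2320 = 6347220/31773883 + 1177/2320 = 52123410691/73715408560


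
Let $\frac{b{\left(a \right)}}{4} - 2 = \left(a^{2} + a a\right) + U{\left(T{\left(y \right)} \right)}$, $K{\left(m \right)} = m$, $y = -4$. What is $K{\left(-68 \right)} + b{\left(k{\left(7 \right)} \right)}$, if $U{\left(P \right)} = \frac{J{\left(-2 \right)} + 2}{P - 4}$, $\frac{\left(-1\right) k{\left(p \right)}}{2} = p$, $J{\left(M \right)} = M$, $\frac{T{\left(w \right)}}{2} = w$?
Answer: $1508$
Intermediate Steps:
$T{\left(w \right)} = 2 w$
$k{\left(p \right)} = - 2 p$
$U{\left(P \right)} = 0$ ($U{\left(P \right)} = \frac{-2 + 2}{P - 4} = \frac{0}{-4 + P} = 0$)
$b{\left(a \right)} = 8 + 8 a^{2}$ ($b{\left(a \right)} = 8 + 4 \left(\left(a^{2} + a a\right) + 0\right) = 8 + 4 \left(\left(a^{2} + a^{2}\right) + 0\right) = 8 + 4 \left(2 a^{2} + 0\right) = 8 + 4 \cdot 2 a^{2} = 8 + 8 a^{2}$)
$K{\left(-68 \right)} + b{\left(k{\left(7 \right)} \right)} = -68 + \left(8 + 8 \left(\left(-2\right) 7\right)^{2}\right) = -68 + \left(8 + 8 \left(-14\right)^{2}\right) = -68 + \left(8 + 8 \cdot 196\right) = -68 + \left(8 + 1568\right) = -68 + 1576 = 1508$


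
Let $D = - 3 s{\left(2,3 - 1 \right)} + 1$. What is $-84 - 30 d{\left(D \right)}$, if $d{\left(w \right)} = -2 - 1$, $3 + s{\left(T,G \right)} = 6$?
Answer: $6$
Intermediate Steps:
$s{\left(T,G \right)} = 3$ ($s{\left(T,G \right)} = -3 + 6 = 3$)
$D = -8$ ($D = \left(-3\right) 3 + 1 = -9 + 1 = -8$)
$d{\left(w \right)} = -3$ ($d{\left(w \right)} = -2 - 1 = -3$)
$-84 - 30 d{\left(D \right)} = -84 - -90 = -84 + 90 = 6$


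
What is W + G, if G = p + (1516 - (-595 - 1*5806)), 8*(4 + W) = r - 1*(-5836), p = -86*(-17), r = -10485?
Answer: 70351/8 ≈ 8793.9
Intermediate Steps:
p = 1462
W = -4681/8 (W = -4 + (-10485 - 1*(-5836))/8 = -4 + (-10485 + 5836)/8 = -4 + (⅛)*(-4649) = -4 - 4649/8 = -4681/8 ≈ -585.13)
G = 9379 (G = 1462 + (1516 - (-595 - 1*5806)) = 1462 + (1516 - (-595 - 5806)) = 1462 + (1516 - 1*(-6401)) = 1462 + (1516 + 6401) = 1462 + 7917 = 9379)
W + G = -4681/8 + 9379 = 70351/8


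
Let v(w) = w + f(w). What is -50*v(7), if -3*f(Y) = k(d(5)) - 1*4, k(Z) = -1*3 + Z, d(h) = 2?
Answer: -1300/3 ≈ -433.33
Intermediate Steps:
k(Z) = -3 + Z
f(Y) = 5/3 (f(Y) = -((-3 + 2) - 1*4)/3 = -(-1 - 4)/3 = -⅓*(-5) = 5/3)
v(w) = 5/3 + w (v(w) = w + 5/3 = 5/3 + w)
-50*v(7) = -50*(5/3 + 7) = -50*26/3 = -1300/3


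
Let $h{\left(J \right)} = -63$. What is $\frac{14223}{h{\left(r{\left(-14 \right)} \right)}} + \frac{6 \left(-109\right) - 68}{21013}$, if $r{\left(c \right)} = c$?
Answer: $- \frac{99637795}{441273} \approx -225.8$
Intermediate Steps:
$\frac{14223}{h{\left(r{\left(-14 \right)} \right)}} + \frac{6 \left(-109\right) - 68}{21013} = \frac{14223}{-63} + \frac{6 \left(-109\right) - 68}{21013} = 14223 \left(- \frac{1}{63}\right) + \left(-654 - 68\right) \frac{1}{21013} = - \frac{4741}{21} - \frac{722}{21013} = - \frac{99637795}{441273}$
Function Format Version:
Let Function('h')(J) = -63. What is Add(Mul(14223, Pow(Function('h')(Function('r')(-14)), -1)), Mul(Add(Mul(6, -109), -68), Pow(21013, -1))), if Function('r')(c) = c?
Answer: Rational(-99637795, 441273) ≈ -225.80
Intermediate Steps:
Add(Mul(14223, Pow(Function('h')(Function('r')(-14)), -1)), Mul(Add(Mul(6, -109), -68), Pow(21013, -1))) = Add(Mul(14223, Pow(-63, -1)), Mul(Add(Mul(6, -109), -68), Pow(21013, -1))) = Add(Mul(14223, Rational(-1, 63)), Mul(Add(-654, -68), Rational(1, 21013))) = Add(Rational(-4741, 21), Mul(-722, Rational(1, 21013))) = Add(Rational(-4741, 21), Rational(-722, 21013)) = Rational(-99637795, 441273)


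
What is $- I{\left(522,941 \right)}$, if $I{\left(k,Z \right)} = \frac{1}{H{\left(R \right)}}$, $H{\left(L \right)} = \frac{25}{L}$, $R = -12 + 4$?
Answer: $\frac{8}{25} \approx 0.32$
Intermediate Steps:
$R = -8$
$I{\left(k,Z \right)} = - \frac{8}{25}$ ($I{\left(k,Z \right)} = \frac{1}{25 \frac{1}{-8}} = \frac{1}{25 \left(- \frac{1}{8}\right)} = \frac{1}{- \frac{25}{8}} = - \frac{8}{25}$)
$- I{\left(522,941 \right)} = \left(-1\right) \left(- \frac{8}{25}\right) = \frac{8}{25}$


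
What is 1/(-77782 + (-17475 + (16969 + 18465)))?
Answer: -1/59823 ≈ -1.6716e-5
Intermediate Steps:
1/(-77782 + (-17475 + (16969 + 18465))) = 1/(-77782 + (-17475 + 35434)) = 1/(-77782 + 17959) = 1/(-59823) = -1/59823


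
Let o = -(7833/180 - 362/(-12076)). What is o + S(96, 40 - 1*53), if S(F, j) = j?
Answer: -10242859/181140 ≈ -56.547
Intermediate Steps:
o = -7888039/181140 (o = -(7833*(1/180) - 362*(-1/12076)) = -(2611/60 + 181/6038) = -1*7888039/181140 = -7888039/181140 ≈ -43.547)
o + S(96, 40 - 1*53) = -7888039/181140 + (40 - 1*53) = -7888039/181140 + (40 - 53) = -7888039/181140 - 13 = -10242859/181140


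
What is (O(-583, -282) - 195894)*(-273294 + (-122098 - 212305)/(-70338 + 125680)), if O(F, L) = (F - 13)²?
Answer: -1204870310927611/27671 ≈ -4.3543e+10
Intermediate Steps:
O(F, L) = (-13 + F)²
(O(-583, -282) - 195894)*(-273294 + (-122098 - 212305)/(-70338 + 125680)) = ((-13 - 583)² - 195894)*(-273294 + (-122098 - 212305)/(-70338 + 125680)) = ((-596)² - 195894)*(-273294 - 334403/55342) = (355216 - 195894)*(-273294 - 334403*1/55342) = 159322*(-273294 - 334403/55342) = 159322*(-15124970951/55342) = -1204870310927611/27671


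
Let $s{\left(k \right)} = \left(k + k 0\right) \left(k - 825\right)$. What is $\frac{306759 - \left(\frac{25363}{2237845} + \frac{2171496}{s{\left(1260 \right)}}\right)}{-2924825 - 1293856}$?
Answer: $- \frac{6270905304050818}{86241289456635075} \approx -0.072713$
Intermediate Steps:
$s{\left(k \right)} = k \left(-825 + k\right)$ ($s{\left(k \right)} = \left(k + 0\right) \left(-825 + k\right) = k \left(-825 + k\right)$)
$\frac{306759 - \left(\frac{25363}{2237845} + \frac{2171496}{s{\left(1260 \right)}}\right)}{-2924825 - 1293856} = \frac{306759 - \left(\frac{25363}{2237845} + 2171496 \frac{1}{1260 \left(-825 + 1260\right)}\right)}{-2924825 - 1293856} = \frac{306759 - \left(\frac{25363}{2237845} + \frac{2171496}{1260 \cdot 435}\right)}{-4218681} = \left(306759 - \left(\frac{25363}{2237845} + \frac{2171496}{548100}\right)\right) \left(- \frac{1}{4218681}\right) = \left(306759 - \frac{81222882107}{20442714075}\right) \left(- \frac{1}{4218681}\right) = \frac{6270905304050818}{20442714075} \left(- \frac{1}{4218681}\right) = - \frac{6270905304050818}{86241289456635075}$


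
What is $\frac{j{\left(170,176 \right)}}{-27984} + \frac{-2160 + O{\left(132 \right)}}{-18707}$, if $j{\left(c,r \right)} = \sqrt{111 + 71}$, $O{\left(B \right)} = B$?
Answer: $\frac{156}{1439} - \frac{\sqrt{182}}{27984} \approx 0.10793$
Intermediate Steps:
$j{\left(c,r \right)} = \sqrt{182}$
$\frac{j{\left(170,176 \right)}}{-27984} + \frac{-2160 + O{\left(132 \right)}}{-18707} = \frac{\sqrt{182}}{-27984} + \frac{-2160 + 132}{-18707} = \sqrt{182} \left(- \frac{1}{27984}\right) - - \frac{156}{1439} = - \frac{\sqrt{182}}{27984} + \frac{156}{1439} = \frac{156}{1439} - \frac{\sqrt{182}}{27984}$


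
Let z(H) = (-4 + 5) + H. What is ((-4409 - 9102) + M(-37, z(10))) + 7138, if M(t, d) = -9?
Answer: -6382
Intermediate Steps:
z(H) = 1 + H
((-4409 - 9102) + M(-37, z(10))) + 7138 = ((-4409 - 9102) - 9) + 7138 = (-13511 - 9) + 7138 = -13520 + 7138 = -6382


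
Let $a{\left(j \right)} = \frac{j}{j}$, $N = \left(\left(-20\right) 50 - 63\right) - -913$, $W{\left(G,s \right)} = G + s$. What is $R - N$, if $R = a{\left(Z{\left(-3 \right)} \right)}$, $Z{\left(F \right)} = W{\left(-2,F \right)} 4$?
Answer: $151$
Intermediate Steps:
$N = -150$ ($N = \left(-1000 - 63\right) + 913 = -1063 + 913 = -150$)
$Z{\left(F \right)} = -8 + 4 F$ ($Z{\left(F \right)} = \left(-2 + F\right) 4 = -8 + 4 F$)
$a{\left(j \right)} = 1$
$R = 1$
$R - N = 1 - -150 = 1 + 150 = 151$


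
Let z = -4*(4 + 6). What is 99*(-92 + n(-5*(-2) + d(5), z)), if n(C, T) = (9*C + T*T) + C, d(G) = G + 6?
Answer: 170082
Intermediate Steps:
d(G) = 6 + G
z = -40 (z = -4*10 = -40)
n(C, T) = T² + 10*C (n(C, T) = (9*C + T²) + C = (T² + 9*C) + C = T² + 10*C)
99*(-92 + n(-5*(-2) + d(5), z)) = 99*(-92 + ((-40)² + 10*(-5*(-2) + (6 + 5)))) = 99*(-92 + (1600 + 10*(10 + 11))) = 99*(-92 + (1600 + 10*21)) = 99*(-92 + (1600 + 210)) = 99*(-92 + 1810) = 99*1718 = 170082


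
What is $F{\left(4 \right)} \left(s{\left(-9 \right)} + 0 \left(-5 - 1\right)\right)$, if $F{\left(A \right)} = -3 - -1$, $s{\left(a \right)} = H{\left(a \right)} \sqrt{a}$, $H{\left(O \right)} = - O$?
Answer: $- 54 i \approx - 54.0 i$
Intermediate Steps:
$s{\left(a \right)} = - a^{\frac{3}{2}}$ ($s{\left(a \right)} = - a \sqrt{a} = - a^{\frac{3}{2}}$)
$F{\left(A \right)} = -2$ ($F{\left(A \right)} = -3 + 1 = -2$)
$F{\left(4 \right)} \left(s{\left(-9 \right)} + 0 \left(-5 - 1\right)\right) = - 2 \left(- \left(-9\right)^{\frac{3}{2}} + 0 \left(-5 - 1\right)\right) = - 2 \left(- \left(-27\right) i + 0 \left(-6\right)\right) = - 2 \left(27 i + 0\right) = - 2 \cdot 27 i = - 54 i$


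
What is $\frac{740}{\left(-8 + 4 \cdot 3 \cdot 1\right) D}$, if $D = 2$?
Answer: $\frac{185}{2} \approx 92.5$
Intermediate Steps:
$\frac{740}{\left(-8 + 4 \cdot 3 \cdot 1\right) D} = \frac{740}{\left(-8 + 4 \cdot 3 \cdot 1\right) 2} = \frac{740}{\left(-8 + 12 \cdot 1\right) 2} = \frac{740}{\left(-8 + 12\right) 2} = \frac{740}{4 \cdot 2} = \frac{740}{8} = 740 \cdot \frac{1}{8} = \frac{185}{2}$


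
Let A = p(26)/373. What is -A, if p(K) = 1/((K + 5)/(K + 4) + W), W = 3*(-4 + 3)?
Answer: 30/22007 ≈ 0.0013632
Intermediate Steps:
W = -3 (W = 3*(-1) = -3)
p(K) = 1/(-3 + (5 + K)/(4 + K)) (p(K) = 1/((K + 5)/(K + 4) - 3) = 1/((5 + K)/(4 + K) - 3) = 1/(-3 + (5 + K)/(4 + K)))
A = -30/22007 (A = ((4 + 26)/(-7 - 2*26))/373 = (30/(-7 - 52))*(1/373) = (30/(-59))*(1/373) = -1/59*30*(1/373) = -30/59*1/373 = -30/22007 ≈ -0.0013632)
-A = -1*(-30/22007) = 30/22007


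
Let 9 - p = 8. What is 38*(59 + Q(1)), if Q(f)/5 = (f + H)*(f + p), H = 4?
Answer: 4142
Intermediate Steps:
p = 1 (p = 9 - 1*8 = 9 - 8 = 1)
Q(f) = 5*(1 + f)*(4 + f) (Q(f) = 5*((f + 4)*(f + 1)) = 5*((4 + f)*(1 + f)) = 5*((1 + f)*(4 + f)) = 5*(1 + f)*(4 + f))
38*(59 + Q(1)) = 38*(59 + (20 + 5*1² + 25*1)) = 38*(59 + (20 + 5*1 + 25)) = 38*(59 + (20 + 5 + 25)) = 38*(59 + 50) = 38*109 = 4142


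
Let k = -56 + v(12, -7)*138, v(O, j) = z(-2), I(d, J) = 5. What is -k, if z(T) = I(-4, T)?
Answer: -634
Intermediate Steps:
z(T) = 5
v(O, j) = 5
k = 634 (k = -56 + 5*138 = -56 + 690 = 634)
-k = -1*634 = -634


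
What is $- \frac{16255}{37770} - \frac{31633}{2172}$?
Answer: $- \frac{13667603}{911516} \approx -14.994$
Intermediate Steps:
$- \frac{16255}{37770} - \frac{31633}{2172} = \left(-16255\right) \frac{1}{37770} - \frac{31633}{2172} = - \frac{3251}{7554} - \frac{31633}{2172} = - \frac{13667603}{911516}$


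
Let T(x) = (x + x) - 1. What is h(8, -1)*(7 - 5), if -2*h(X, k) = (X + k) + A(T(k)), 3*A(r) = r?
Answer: -6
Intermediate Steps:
T(x) = -1 + 2*x (T(x) = 2*x - 1 = -1 + 2*x)
A(r) = r/3
h(X, k) = ⅙ - 5*k/6 - X/2 (h(X, k) = -((X + k) + (-1 + 2*k)/3)/2 = -((X + k) + (-⅓ + 2*k/3))/2 = -(-⅓ + X + 5*k/3)/2 = ⅙ - 5*k/6 - X/2)
h(8, -1)*(7 - 5) = (⅙ - ⅚*(-1) - ½*8)*(7 - 5) = (⅙ + ⅚ - 4)*2 = -3*2 = -6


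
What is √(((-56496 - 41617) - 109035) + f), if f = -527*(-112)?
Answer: 2*I*√37031 ≈ 384.87*I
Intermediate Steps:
f = 59024
√(((-56496 - 41617) - 109035) + f) = √(((-56496 - 41617) - 109035) + 59024) = √((-98113 - 109035) + 59024) = √(-207148 + 59024) = √(-148124) = 2*I*√37031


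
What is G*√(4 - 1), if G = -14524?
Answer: -14524*√3 ≈ -25156.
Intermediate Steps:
G*√(4 - 1) = -14524*√(4 - 1) = -14524*√3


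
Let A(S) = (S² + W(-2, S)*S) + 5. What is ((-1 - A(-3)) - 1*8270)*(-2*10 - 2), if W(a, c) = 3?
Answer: 182072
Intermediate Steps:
A(S) = 5 + S² + 3*S (A(S) = (S² + 3*S) + 5 = 5 + S² + 3*S)
((-1 - A(-3)) - 1*8270)*(-2*10 - 2) = ((-1 - (5 + (-3)² + 3*(-3))) - 1*8270)*(-2*10 - 2) = ((-1 - (5 + 9 - 9)) - 8270)*(-20 - 2) = ((-1 - 1*5) - 8270)*(-22) = ((-1 - 5) - 8270)*(-22) = (-6 - 8270)*(-22) = -8276*(-22) = 182072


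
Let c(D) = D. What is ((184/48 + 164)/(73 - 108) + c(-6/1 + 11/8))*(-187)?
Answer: 1479731/840 ≈ 1761.6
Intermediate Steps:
((184/48 + 164)/(73 - 108) + c(-6/1 + 11/8))*(-187) = ((184/48 + 164)/(73 - 108) + (-6/1 + 11/8))*(-187) = ((184*(1/48) + 164)/(-35) + (-6*1 + 11*(⅛)))*(-187) = ((23/6 + 164)*(-1/35) + (-6 + 11/8))*(-187) = ((1007/6)*(-1/35) - 37/8)*(-187) = (-1007/210 - 37/8)*(-187) = -7913/840*(-187) = 1479731/840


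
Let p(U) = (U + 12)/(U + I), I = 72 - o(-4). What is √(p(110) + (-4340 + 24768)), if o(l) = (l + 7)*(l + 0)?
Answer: √192212969/97 ≈ 142.93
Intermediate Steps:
o(l) = l*(7 + l) (o(l) = (7 + l)*l = l*(7 + l))
I = 84 (I = 72 - (-4)*(7 - 4) = 72 - (-4)*3 = 72 - 1*(-12) = 72 + 12 = 84)
p(U) = (12 + U)/(84 + U) (p(U) = (U + 12)/(U + 84) = (12 + U)/(84 + U))
√(p(110) + (-4340 + 24768)) = √((12 + 110)/(84 + 110) + (-4340 + 24768)) = √(122/194 + 20428) = √((1/194)*122 + 20428) = √(61/97 + 20428) = √(1981577/97) = √192212969/97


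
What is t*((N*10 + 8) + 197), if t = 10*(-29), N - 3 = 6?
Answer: -85550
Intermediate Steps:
N = 9 (N = 3 + 6 = 9)
t = -290
t*((N*10 + 8) + 197) = -290*((9*10 + 8) + 197) = -290*((90 + 8) + 197) = -290*(98 + 197) = -290*295 = -85550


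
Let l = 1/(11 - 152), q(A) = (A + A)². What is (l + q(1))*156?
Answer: 29276/47 ≈ 622.89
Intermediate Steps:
q(A) = 4*A² (q(A) = (2*A)² = 4*A²)
l = -1/141 (l = 1/(-141) = -1/141 ≈ -0.0070922)
(l + q(1))*156 = (-1/141 + 4*1²)*156 = (-1/141 + 4*1)*156 = (-1/141 + 4)*156 = (563/141)*156 = 29276/47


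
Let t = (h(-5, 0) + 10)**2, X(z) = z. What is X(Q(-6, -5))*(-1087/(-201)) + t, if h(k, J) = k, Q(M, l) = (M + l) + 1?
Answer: -5845/201 ≈ -29.080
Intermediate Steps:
Q(M, l) = 1 + M + l
t = 25 (t = (-5 + 10)**2 = 5**2 = 25)
X(Q(-6, -5))*(-1087/(-201)) + t = (1 - 6 - 5)*(-1087/(-201)) + 25 = -(-10870)*(-1)/201 + 25 = -10*1087/201 + 25 = -10870/201 + 25 = -5845/201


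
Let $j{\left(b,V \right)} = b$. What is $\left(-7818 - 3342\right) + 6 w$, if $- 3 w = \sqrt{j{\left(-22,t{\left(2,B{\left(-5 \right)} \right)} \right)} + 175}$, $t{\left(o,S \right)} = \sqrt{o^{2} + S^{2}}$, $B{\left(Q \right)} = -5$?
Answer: $-11160 - 6 \sqrt{17} \approx -11185.0$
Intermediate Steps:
$t{\left(o,S \right)} = \sqrt{S^{2} + o^{2}}$
$w = - \sqrt{17}$ ($w = - \frac{\sqrt{-22 + 175}}{3} = - \frac{\sqrt{153}}{3} = - \frac{3 \sqrt{17}}{3} = - \sqrt{17} \approx -4.1231$)
$\left(-7818 - 3342\right) + 6 w = \left(-7818 - 3342\right) + 6 \left(- \sqrt{17}\right) = -11160 - 6 \sqrt{17}$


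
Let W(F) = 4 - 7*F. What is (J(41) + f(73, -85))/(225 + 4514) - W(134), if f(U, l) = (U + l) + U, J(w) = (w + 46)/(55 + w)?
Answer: 20234459/21664 ≈ 934.01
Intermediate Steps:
J(w) = (46 + w)/(55 + w)
f(U, l) = l + 2*U
(J(41) + f(73, -85))/(225 + 4514) - W(134) = ((46 + 41)/(55 + 41) + (-85 + 2*73))/(225 + 4514) - (4 - 7*134) = (87/96 + (-85 + 146))/4739 - (4 - 938) = ((1/96)*87 + 61)*(1/4739) - 1*(-934) = (29/32 + 61)*(1/4739) + 934 = (1981/32)*(1/4739) + 934 = 283/21664 + 934 = 20234459/21664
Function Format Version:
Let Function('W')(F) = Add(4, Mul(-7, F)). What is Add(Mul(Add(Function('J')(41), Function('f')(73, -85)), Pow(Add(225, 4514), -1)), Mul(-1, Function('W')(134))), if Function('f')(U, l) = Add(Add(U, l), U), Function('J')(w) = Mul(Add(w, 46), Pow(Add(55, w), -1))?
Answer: Rational(20234459, 21664) ≈ 934.01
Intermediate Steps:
Function('J')(w) = Mul(Pow(Add(55, w), -1), Add(46, w)) (Function('J')(w) = Mul(Add(46, w), Pow(Add(55, w), -1)) = Mul(Pow(Add(55, w), -1), Add(46, w)))
Function('f')(U, l) = Add(l, Mul(2, U))
Add(Mul(Add(Function('J')(41), Function('f')(73, -85)), Pow(Add(225, 4514), -1)), Mul(-1, Function('W')(134))) = Add(Mul(Add(Mul(Pow(Add(55, 41), -1), Add(46, 41)), Add(-85, Mul(2, 73))), Pow(Add(225, 4514), -1)), Mul(-1, Add(4, Mul(-7, 134)))) = Add(Mul(Add(Mul(Pow(96, -1), 87), Add(-85, 146)), Pow(4739, -1)), Mul(-1, Add(4, -938))) = Add(Mul(Add(Mul(Rational(1, 96), 87), 61), Rational(1, 4739)), Mul(-1, -934)) = Add(Mul(Add(Rational(29, 32), 61), Rational(1, 4739)), 934) = Add(Mul(Rational(1981, 32), Rational(1, 4739)), 934) = Add(Rational(283, 21664), 934) = Rational(20234459, 21664)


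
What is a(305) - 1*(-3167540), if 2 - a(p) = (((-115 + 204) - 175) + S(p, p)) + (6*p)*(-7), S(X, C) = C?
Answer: 3180133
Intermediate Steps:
a(p) = 88 + 41*p (a(p) = 2 - ((((-115 + 204) - 175) + p) + (6*p)*(-7)) = 2 - (((89 - 175) + p) - 42*p) = 2 - ((-86 + p) - 42*p) = 2 - (-86 - 41*p) = 2 + (86 + 41*p) = 88 + 41*p)
a(305) - 1*(-3167540) = (88 + 41*305) - 1*(-3167540) = (88 + 12505) + 3167540 = 12593 + 3167540 = 3180133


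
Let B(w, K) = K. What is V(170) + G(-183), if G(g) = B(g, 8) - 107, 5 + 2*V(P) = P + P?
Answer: 137/2 ≈ 68.500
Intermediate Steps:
V(P) = -5/2 + P (V(P) = -5/2 + (P + P)/2 = -5/2 + (2*P)/2 = -5/2 + P)
G(g) = -99 (G(g) = 8 - 107 = -99)
V(170) + G(-183) = (-5/2 + 170) - 99 = 335/2 - 99 = 137/2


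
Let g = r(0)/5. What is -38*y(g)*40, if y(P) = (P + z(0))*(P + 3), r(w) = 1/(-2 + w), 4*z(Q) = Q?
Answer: 2204/5 ≈ 440.80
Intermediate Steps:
z(Q) = Q/4
g = -⅒ (g = 1/((-2 + 0)*5) = (⅕)/(-2) = -½*⅕ = -⅒ ≈ -0.10000)
y(P) = P*(3 + P) (y(P) = (P + (¼)*0)*(P + 3) = (P + 0)*(3 + P) = P*(3 + P))
-38*y(g)*40 = -(-19)*(3 - ⅒)/5*40 = -(-19)*29/(5*10)*40 = -38*(-29/100)*40 = (551/50)*40 = 2204/5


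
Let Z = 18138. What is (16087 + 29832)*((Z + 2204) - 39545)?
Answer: -881782557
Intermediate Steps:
(16087 + 29832)*((Z + 2204) - 39545) = (16087 + 29832)*((18138 + 2204) - 39545) = 45919*(20342 - 39545) = 45919*(-19203) = -881782557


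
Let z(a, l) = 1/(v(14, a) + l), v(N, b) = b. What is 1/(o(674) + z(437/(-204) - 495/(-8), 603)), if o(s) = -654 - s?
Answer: -270395/359084152 ≈ -0.00075301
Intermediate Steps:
z(a, l) = 1/(a + l)
1/(o(674) + z(437/(-204) - 495/(-8), 603)) = 1/((-654 - 1*674) + 1/((437/(-204) - 495/(-8)) + 603)) = 1/((-654 - 674) + 1/((437*(-1/204) - 495*(-1/8)) + 603)) = 1/(-1328 + 1/((-437/204 + 495/8) + 603)) = 1/(-1328 + 1/(24371/408 + 603)) = 1/(-1328 + 1/(270395/408)) = 1/(-1328 + 408/270395) = 1/(-359084152/270395) = -270395/359084152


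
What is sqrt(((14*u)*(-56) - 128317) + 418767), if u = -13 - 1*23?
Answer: sqrt(318674) ≈ 564.51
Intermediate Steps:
u = -36 (u = -13 - 23 = -36)
sqrt(((14*u)*(-56) - 128317) + 418767) = sqrt(((14*(-36))*(-56) - 128317) + 418767) = sqrt((-504*(-56) - 128317) + 418767) = sqrt((28224 - 128317) + 418767) = sqrt(-100093 + 418767) = sqrt(318674)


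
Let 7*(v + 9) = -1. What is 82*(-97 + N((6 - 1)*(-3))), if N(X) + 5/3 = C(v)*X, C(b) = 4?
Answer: -39032/3 ≈ -13011.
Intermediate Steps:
v = -64/7 (v = -9 + (⅐)*(-1) = -9 - ⅐ = -64/7 ≈ -9.1429)
N(X) = -5/3 + 4*X
82*(-97 + N((6 - 1)*(-3))) = 82*(-97 + (-5/3 + 4*((6 - 1)*(-3)))) = 82*(-97 + (-5/3 + 4*(5*(-3)))) = 82*(-97 + (-5/3 + 4*(-15))) = 82*(-97 + (-5/3 - 60)) = 82*(-97 - 185/3) = 82*(-476/3) = -39032/3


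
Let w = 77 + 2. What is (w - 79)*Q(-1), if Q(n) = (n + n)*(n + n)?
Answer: 0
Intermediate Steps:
Q(n) = 4*n² (Q(n) = (2*n)*(2*n) = 4*n²)
w = 79
(w - 79)*Q(-1) = (79 - 79)*(4*(-1)²) = 0*(4*1) = 0*4 = 0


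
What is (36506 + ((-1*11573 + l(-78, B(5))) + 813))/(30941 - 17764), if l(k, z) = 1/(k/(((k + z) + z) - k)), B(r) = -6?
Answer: 334700/171301 ≈ 1.9539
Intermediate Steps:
l(k, z) = 2*z/k (l(k, z) = 1/(k/((k + 2*z) - k)) = 1/(k/((2*z))) = 1/(k*(1/(2*z))) = 1/(k/(2*z)) = 2*z/k)
(36506 + ((-1*11573 + l(-78, B(5))) + 813))/(30941 - 17764) = (36506 + ((-1*11573 + 2*(-6)/(-78)) + 813))/(30941 - 17764) = (36506 + ((-11573 + 2*(-6)*(-1/78)) + 813))/13177 = (36506 + ((-11573 + 2/13) + 813))*(1/13177) = (36506 + (-150447/13 + 813))*(1/13177) = (36506 - 139878/13)*(1/13177) = (334700/13)*(1/13177) = 334700/171301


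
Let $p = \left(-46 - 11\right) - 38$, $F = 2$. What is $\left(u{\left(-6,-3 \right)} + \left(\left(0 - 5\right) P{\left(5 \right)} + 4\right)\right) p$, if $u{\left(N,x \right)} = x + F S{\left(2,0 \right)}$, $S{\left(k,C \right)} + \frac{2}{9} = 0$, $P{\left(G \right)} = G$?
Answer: $\frac{20900}{9} \approx 2322.2$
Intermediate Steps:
$S{\left(k,C \right)} = - \frac{2}{9}$ ($S{\left(k,C \right)} = - \frac{2}{9} + 0 = - \frac{2}{9}$)
$p = -95$ ($p = -57 - 38 = -95$)
$u{\left(N,x \right)} = - \frac{4}{9} + x$ ($u{\left(N,x \right)} = x + 2 \left(- \frac{2}{9}\right) = x - \frac{4}{9} = - \frac{4}{9} + x$)
$\left(u{\left(-6,-3 \right)} + \left(\left(0 - 5\right) P{\left(5 \right)} + 4\right)\right) p = \left(\left(- \frac{4}{9} - 3\right) + \left(\left(0 - 5\right) 5 + 4\right)\right) \left(-95\right) = \left(- \frac{31}{9} + \left(\left(0 - 5\right) 5 + 4\right)\right) \left(-95\right) = \left(- \frac{31}{9} + \left(\left(-5\right) 5 + 4\right)\right) \left(-95\right) = \left(- \frac{31}{9} + \left(-25 + 4\right)\right) \left(-95\right) = \left(- \frac{31}{9} - 21\right) \left(-95\right) = \left(- \frac{220}{9}\right) \left(-95\right) = \frac{20900}{9}$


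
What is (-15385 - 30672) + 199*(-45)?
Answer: -55012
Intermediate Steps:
(-15385 - 30672) + 199*(-45) = -46057 - 8955 = -55012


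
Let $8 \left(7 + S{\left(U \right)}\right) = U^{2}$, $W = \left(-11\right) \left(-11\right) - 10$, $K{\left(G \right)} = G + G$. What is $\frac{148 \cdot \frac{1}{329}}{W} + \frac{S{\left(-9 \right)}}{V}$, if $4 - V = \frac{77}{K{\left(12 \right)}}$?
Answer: $\frac{74101}{18753} \approx 3.9514$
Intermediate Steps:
$K{\left(G \right)} = 2 G$
$W = 111$ ($W = 121 - 10 = 111$)
$V = \frac{19}{24}$ ($V = 4 - \frac{77}{2 \cdot 12} = 4 - \frac{77}{24} = \frac{19}{24} \approx 0.79167$)
$S{\left(U \right)} = -7 + \frac{U^{2}}{8}$
$\frac{148 \cdot \frac{1}{329}}{W} + \frac{S{\left(-9 \right)}}{V} = \frac{148 \cdot \frac{1}{329}}{111} + \frac{-7 + \frac{\left(-9\right)^{2}}{8}}{\frac{19}{24}} = 148 \cdot \frac{1}{329} \cdot \frac{1}{111} + \left(-7 + \frac{1}{8} \cdot 81\right) \frac{24}{19} = \frac{148}{329} \cdot \frac{1}{111} + \left(-7 + \frac{81}{8}\right) \frac{24}{19} = \frac{4}{987} + \frac{25}{8} \cdot \frac{24}{19} = \frac{4}{987} + \frac{75}{19} = \frac{74101}{18753}$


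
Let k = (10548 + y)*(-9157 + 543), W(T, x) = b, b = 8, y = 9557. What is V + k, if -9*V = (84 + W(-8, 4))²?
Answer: -1558668694/9 ≈ -1.7319e+8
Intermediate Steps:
W(T, x) = 8
k = -173184470 (k = (10548 + 9557)*(-9157 + 543) = 20105*(-8614) = -173184470)
V = -8464/9 (V = -(84 + 8)²/9 = -⅑*92² = -⅑*8464 = -8464/9 ≈ -940.44)
V + k = -8464/9 - 173184470 = -1558668694/9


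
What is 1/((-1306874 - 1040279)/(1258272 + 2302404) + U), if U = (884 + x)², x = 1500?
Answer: 3560676/20236943029103 ≈ 1.7595e-7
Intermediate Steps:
U = 5683456 (U = (884 + 1500)² = 2384² = 5683456)
1/((-1306874 - 1040279)/(1258272 + 2302404) + U) = 1/((-1306874 - 1040279)/(1258272 + 2302404) + 5683456) = 1/(-2347153/3560676 + 5683456) = 1/(20236943029103/3560676) = 3560676/20236943029103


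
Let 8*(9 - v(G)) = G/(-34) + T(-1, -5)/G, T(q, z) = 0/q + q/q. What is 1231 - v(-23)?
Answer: 7645327/6256 ≈ 1222.1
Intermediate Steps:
T(q, z) = 1 (T(q, z) = 0 + 1 = 1)
v(G) = 9 - 1/(8*G) + G/272 (v(G) = 9 - (G/(-34) + 1/G)/8 = 9 - (G*(-1/34) + 1/G)/8 = 9 - (-G/34 + 1/G)/8 = 9 - (1/G - G/34)/8 = 9 + (-1/(8*G) + G/272) = 9 - 1/(8*G) + G/272)
1231 - v(-23) = 1231 - (-34 - 23*(2448 - 23))/(272*(-23)) = 1231 - (-1)*(-34 - 23*2425)/(272*23) = 1231 - (-1)*(-34 - 55775)/(272*23) = 1231 - (-1)*(-55809)/(272*23) = 1231 - 1*55809/6256 = 1231 - 55809/6256 = 7645327/6256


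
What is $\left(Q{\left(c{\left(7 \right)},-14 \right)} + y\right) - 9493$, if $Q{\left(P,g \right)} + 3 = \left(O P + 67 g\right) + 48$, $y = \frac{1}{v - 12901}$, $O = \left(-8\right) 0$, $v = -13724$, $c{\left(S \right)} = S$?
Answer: $- \frac{276527251}{26625} \approx -10386.0$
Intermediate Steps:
$O = 0$
$y = - \frac{1}{26625}$ ($y = \frac{1}{-13724 - 12901} = \frac{1}{-26625} = - \frac{1}{26625} \approx -3.7559 \cdot 10^{-5}$)
$Q{\left(P,g \right)} = 45 + 67 g$ ($Q{\left(P,g \right)} = -3 + \left(\left(0 P + 67 g\right) + 48\right) = -3 + \left(\left(0 + 67 g\right) + 48\right) = -3 + \left(67 g + 48\right) = -3 + \left(48 + 67 g\right) = 45 + 67 g$)
$\left(Q{\left(c{\left(7 \right)},-14 \right)} + y\right) - 9493 = \left(\left(45 + 67 \left(-14\right)\right) - \frac{1}{26625}\right) - 9493 = \left(\left(45 - 938\right) - \frac{1}{26625}\right) - 9493 = \left(-893 - \frac{1}{26625}\right) - 9493 = - \frac{23776126}{26625} - 9493 = - \frac{276527251}{26625}$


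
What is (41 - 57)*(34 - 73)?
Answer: 624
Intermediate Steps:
(41 - 57)*(34 - 73) = -16*(-39) = 624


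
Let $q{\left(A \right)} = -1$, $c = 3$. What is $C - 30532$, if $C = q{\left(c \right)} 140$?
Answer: $-30672$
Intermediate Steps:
$C = -140$ ($C = \left(-1\right) 140 = -140$)
$C - 30532 = -140 - 30532 = -30672$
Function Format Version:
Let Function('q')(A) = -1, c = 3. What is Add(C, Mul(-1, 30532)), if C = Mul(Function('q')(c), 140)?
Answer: -30672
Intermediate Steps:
C = -140 (C = Mul(-1, 140) = -140)
Add(C, Mul(-1, 30532)) = Add(-140, Mul(-1, 30532)) = Add(-140, -30532) = -30672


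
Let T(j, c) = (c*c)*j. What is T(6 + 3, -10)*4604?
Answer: 4143600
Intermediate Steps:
T(j, c) = j*c**2 (T(j, c) = c**2*j = j*c**2)
T(6 + 3, -10)*4604 = ((6 + 3)*(-10)**2)*4604 = (9*100)*4604 = 900*4604 = 4143600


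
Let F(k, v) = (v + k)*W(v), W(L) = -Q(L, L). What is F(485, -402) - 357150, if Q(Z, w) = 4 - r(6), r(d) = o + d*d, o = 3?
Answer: -354245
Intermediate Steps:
r(d) = 3 + d**2 (r(d) = 3 + d*d = 3 + d**2)
Q(Z, w) = -35 (Q(Z, w) = 4 - (3 + 6**2) = 4 - (3 + 36) = 4 - 1*39 = 4 - 39 = -35)
W(L) = 35 (W(L) = -1*(-35) = 35)
F(k, v) = 35*k + 35*v (F(k, v) = (v + k)*35 = (k + v)*35 = 35*k + 35*v)
F(485, -402) - 357150 = (35*485 + 35*(-402)) - 357150 = (16975 - 14070) - 357150 = 2905 - 357150 = -354245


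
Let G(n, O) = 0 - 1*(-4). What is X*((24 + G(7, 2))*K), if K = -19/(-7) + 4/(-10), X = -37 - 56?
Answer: -30132/5 ≈ -6026.4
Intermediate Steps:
G(n, O) = 4 (G(n, O) = 0 + 4 = 4)
X = -93
K = 81/35 (K = -19*(-1/7) + 4*(-1/10) = 19/7 - 2/5 = 81/35 ≈ 2.3143)
X*((24 + G(7, 2))*K) = -93*(24 + 4)*81/35 = -2604*81/35 = -93*324/5 = -30132/5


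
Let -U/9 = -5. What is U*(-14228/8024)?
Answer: -160065/2006 ≈ -79.793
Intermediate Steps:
U = 45 (U = -9*(-5) = 45)
U*(-14228/8024) = 45*(-14228/8024) = 45*(-14228*1/8024) = 45*(-3557/2006) = -160065/2006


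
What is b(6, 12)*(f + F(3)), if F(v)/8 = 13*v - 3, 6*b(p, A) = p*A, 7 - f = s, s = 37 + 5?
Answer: 3036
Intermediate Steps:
s = 42
f = -35 (f = 7 - 1*42 = 7 - 42 = -35)
b(p, A) = A*p/6 (b(p, A) = (p*A)/6 = (A*p)/6 = A*p/6)
F(v) = -24 + 104*v (F(v) = 8*(13*v - 3) = 8*(-3 + 13*v) = -24 + 104*v)
b(6, 12)*(f + F(3)) = ((1/6)*12*6)*(-35 + (-24 + 104*3)) = 12*(-35 + (-24 + 312)) = 12*(-35 + 288) = 12*253 = 3036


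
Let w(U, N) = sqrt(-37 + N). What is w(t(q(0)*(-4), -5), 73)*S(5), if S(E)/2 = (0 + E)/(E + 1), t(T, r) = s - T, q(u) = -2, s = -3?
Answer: 10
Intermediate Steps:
t(T, r) = -3 - T
S(E) = 2*E/(1 + E) (S(E) = 2*((0 + E)/(E + 1)) = 2*(E/(1 + E)) = 2*E/(1 + E))
w(t(q(0)*(-4), -5), 73)*S(5) = sqrt(-37 + 73)*(2*5/(1 + 5)) = sqrt(36)*(2*5/6) = 6*(2*5*(1/6)) = 6*(5/3) = 10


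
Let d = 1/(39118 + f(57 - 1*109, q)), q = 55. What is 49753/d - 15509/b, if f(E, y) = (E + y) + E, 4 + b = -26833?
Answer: 52165759461518/26837 ≈ 1.9438e+9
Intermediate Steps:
b = -26837 (b = -4 - 26833 = -26837)
f(E, y) = y + 2*E
d = 1/39069 (d = 1/(39118 + (55 + 2*(57 - 1*109))) = 1/(39118 + (55 + 2*(57 - 109))) = 1/(39118 + (55 + 2*(-52))) = 1/(39118 + (55 - 104)) = 1/(39118 - 49) = 1/39069 ≈ 2.5596e-5)
49753/d - 15509/b = 49753/(1/39069) - 15509/(-26837) = 49753*39069 - 15509*(-1/26837) = 1943799957 + 15509/26837 = 52165759461518/26837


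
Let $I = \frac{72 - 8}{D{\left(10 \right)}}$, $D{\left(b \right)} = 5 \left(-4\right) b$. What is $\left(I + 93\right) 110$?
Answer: $\frac{50974}{5} \approx 10195.0$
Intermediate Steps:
$D{\left(b \right)} = - 20 b$
$I = - \frac{8}{25}$ ($I = \frac{72 - 8}{\left(-20\right) 10} = \frac{72 - 8}{-200} = 64 \left(- \frac{1}{200}\right) = - \frac{8}{25} \approx -0.32$)
$\left(I + 93\right) 110 = \left(- \frac{8}{25} + 93\right) 110 = \frac{2317}{25} \cdot 110 = \frac{50974}{5}$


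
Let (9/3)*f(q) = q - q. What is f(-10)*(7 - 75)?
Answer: 0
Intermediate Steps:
f(q) = 0 (f(q) = (q - q)/3 = (⅓)*0 = 0)
f(-10)*(7 - 75) = 0*(7 - 75) = 0*(-68) = 0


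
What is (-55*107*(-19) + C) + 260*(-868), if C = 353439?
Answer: 239574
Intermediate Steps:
(-55*107*(-19) + C) + 260*(-868) = (-55*107*(-19) + 353439) + 260*(-868) = (-5885*(-19) + 353439) - 225680 = (111815 + 353439) - 225680 = 465254 - 225680 = 239574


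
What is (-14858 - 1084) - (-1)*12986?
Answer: -2956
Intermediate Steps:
(-14858 - 1084) - (-1)*12986 = -15942 - 1*(-12986) = -15942 + 12986 = -2956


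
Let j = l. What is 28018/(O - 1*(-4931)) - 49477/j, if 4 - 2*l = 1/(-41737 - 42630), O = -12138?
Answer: -60176749620868/2432139083 ≈ -24742.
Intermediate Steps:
l = 337469/168734 (l = 2 - 1/(2*(-41737 - 42630)) = 2 - ½/(-84367) = 2 - ½*(-1/84367) = 2 + 1/168734 = 337469/168734 ≈ 2.0000)
j = 337469/168734 ≈ 2.0000
28018/(O - 1*(-4931)) - 49477/j = 28018/(-12138 - 1*(-4931)) - 49477/337469/168734 = 28018/(-12138 + 4931) - 49477*168734/337469 = 28018/(-7207) - 8348452118/337469 = 28018*(-1/7207) - 8348452118/337469 = -28018/7207 - 8348452118/337469 = -60176749620868/2432139083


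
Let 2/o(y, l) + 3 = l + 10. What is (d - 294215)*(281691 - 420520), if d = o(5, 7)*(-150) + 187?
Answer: 285758116834/7 ≈ 4.0823e+10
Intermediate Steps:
o(y, l) = 2/(7 + l) (o(y, l) = 2/(-3 + (l + 10)) = 2/(-3 + (10 + l)) = 2/(7 + l))
d = 1159/7 (d = (2/(7 + 7))*(-150) + 187 = (2/14)*(-150) + 187 = (2*(1/14))*(-150) + 187 = (1/7)*(-150) + 187 = -150/7 + 187 = 1159/7 ≈ 165.57)
(d - 294215)*(281691 - 420520) = (1159/7 - 294215)*(281691 - 420520) = -2058346/7*(-138829) = 285758116834/7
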